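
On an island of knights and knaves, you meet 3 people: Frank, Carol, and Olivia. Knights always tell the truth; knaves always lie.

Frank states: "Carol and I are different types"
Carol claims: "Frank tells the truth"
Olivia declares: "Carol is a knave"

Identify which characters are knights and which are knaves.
Frank is a knave.
Carol is a knave.
Olivia is a knight.

Verification:
- Frank (knave) says "Carol and I are different types" - this is FALSE (a lie) because Frank is a knave and Carol is a knave.
- Carol (knave) says "Frank tells the truth" - this is FALSE (a lie) because Frank is a knave.
- Olivia (knight) says "Carol is a knave" - this is TRUE because Carol is a knave.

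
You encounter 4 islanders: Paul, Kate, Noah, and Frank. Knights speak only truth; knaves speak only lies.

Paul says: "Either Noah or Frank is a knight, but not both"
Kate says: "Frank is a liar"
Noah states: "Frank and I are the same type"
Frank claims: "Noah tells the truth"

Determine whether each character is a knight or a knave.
Paul is a knave.
Kate is a knave.
Noah is a knight.
Frank is a knight.

Verification:
- Paul (knave) says "Either Noah or Frank is a knight, but not both" - this is FALSE (a lie) because Noah is a knight and Frank is a knight.
- Kate (knave) says "Frank is a liar" - this is FALSE (a lie) because Frank is a knight.
- Noah (knight) says "Frank and I are the same type" - this is TRUE because Noah is a knight and Frank is a knight.
- Frank (knight) says "Noah tells the truth" - this is TRUE because Noah is a knight.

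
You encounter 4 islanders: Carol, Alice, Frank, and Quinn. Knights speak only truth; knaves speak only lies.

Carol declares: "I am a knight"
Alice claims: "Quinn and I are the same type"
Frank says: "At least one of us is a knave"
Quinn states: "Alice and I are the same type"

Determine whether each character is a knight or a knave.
Carol is a knave.
Alice is a knight.
Frank is a knight.
Quinn is a knight.

Verification:
- Carol (knave) says "I am a knight" - this is FALSE (a lie) because Carol is a knave.
- Alice (knight) says "Quinn and I are the same type" - this is TRUE because Alice is a knight and Quinn is a knight.
- Frank (knight) says "At least one of us is a knave" - this is TRUE because Carol is a knave.
- Quinn (knight) says "Alice and I are the same type" - this is TRUE because Quinn is a knight and Alice is a knight.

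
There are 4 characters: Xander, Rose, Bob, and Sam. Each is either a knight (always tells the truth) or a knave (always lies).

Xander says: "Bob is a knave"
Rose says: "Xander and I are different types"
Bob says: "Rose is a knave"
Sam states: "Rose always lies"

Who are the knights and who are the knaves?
Xander is a knave.
Rose is a knave.
Bob is a knight.
Sam is a knight.

Verification:
- Xander (knave) says "Bob is a knave" - this is FALSE (a lie) because Bob is a knight.
- Rose (knave) says "Xander and I are different types" - this is FALSE (a lie) because Rose is a knave and Xander is a knave.
- Bob (knight) says "Rose is a knave" - this is TRUE because Rose is a knave.
- Sam (knight) says "Rose always lies" - this is TRUE because Rose is a knave.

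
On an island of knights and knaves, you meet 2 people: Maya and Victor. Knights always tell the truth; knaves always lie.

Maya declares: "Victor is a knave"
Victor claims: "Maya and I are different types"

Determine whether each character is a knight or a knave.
Maya is a knave.
Victor is a knight.

Verification:
- Maya (knave) says "Victor is a knave" - this is FALSE (a lie) because Victor is a knight.
- Victor (knight) says "Maya and I are different types" - this is TRUE because Victor is a knight and Maya is a knave.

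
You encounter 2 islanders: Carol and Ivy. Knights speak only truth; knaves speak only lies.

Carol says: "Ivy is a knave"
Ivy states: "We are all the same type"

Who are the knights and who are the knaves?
Carol is a knight.
Ivy is a knave.

Verification:
- Carol (knight) says "Ivy is a knave" - this is TRUE because Ivy is a knave.
- Ivy (knave) says "We are all the same type" - this is FALSE (a lie) because Carol is a knight and Ivy is a knave.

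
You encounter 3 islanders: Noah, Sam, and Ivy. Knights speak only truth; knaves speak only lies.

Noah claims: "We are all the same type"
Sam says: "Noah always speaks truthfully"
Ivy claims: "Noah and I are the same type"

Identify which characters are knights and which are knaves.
Noah is a knight.
Sam is a knight.
Ivy is a knight.

Verification:
- Noah (knight) says "We are all the same type" - this is TRUE because Noah, Sam, and Ivy are knights.
- Sam (knight) says "Noah always speaks truthfully" - this is TRUE because Noah is a knight.
- Ivy (knight) says "Noah and I are the same type" - this is TRUE because Ivy is a knight and Noah is a knight.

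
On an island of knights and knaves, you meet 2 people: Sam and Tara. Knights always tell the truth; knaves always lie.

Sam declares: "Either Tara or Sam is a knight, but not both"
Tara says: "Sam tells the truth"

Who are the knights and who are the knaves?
Sam is a knave.
Tara is a knave.

Verification:
- Sam (knave) says "Either Tara or Sam is a knight, but not both" - this is FALSE (a lie) because Tara is a knave and Sam is a knave.
- Tara (knave) says "Sam tells the truth" - this is FALSE (a lie) because Sam is a knave.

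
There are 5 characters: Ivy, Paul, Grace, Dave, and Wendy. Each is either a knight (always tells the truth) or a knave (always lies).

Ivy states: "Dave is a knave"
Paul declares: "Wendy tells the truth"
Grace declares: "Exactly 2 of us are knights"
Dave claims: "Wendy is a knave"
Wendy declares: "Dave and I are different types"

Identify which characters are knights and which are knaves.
Ivy is a knight.
Paul is a knight.
Grace is a knave.
Dave is a knave.
Wendy is a knight.

Verification:
- Ivy (knight) says "Dave is a knave" - this is TRUE because Dave is a knave.
- Paul (knight) says "Wendy tells the truth" - this is TRUE because Wendy is a knight.
- Grace (knave) says "Exactly 2 of us are knights" - this is FALSE (a lie) because there are 3 knights.
- Dave (knave) says "Wendy is a knave" - this is FALSE (a lie) because Wendy is a knight.
- Wendy (knight) says "Dave and I are different types" - this is TRUE because Wendy is a knight and Dave is a knave.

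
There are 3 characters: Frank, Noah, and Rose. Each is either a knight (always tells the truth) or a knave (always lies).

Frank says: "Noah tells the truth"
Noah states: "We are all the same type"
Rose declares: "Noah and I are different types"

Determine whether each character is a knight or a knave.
Frank is a knave.
Noah is a knave.
Rose is a knight.

Verification:
- Frank (knave) says "Noah tells the truth" - this is FALSE (a lie) because Noah is a knave.
- Noah (knave) says "We are all the same type" - this is FALSE (a lie) because Rose is a knight and Frank and Noah are knaves.
- Rose (knight) says "Noah and I are different types" - this is TRUE because Rose is a knight and Noah is a knave.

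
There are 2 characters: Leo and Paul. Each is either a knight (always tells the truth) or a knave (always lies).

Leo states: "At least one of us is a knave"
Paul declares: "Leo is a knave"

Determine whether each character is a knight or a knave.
Leo is a knight.
Paul is a knave.

Verification:
- Leo (knight) says "At least one of us is a knave" - this is TRUE because Paul is a knave.
- Paul (knave) says "Leo is a knave" - this is FALSE (a lie) because Leo is a knight.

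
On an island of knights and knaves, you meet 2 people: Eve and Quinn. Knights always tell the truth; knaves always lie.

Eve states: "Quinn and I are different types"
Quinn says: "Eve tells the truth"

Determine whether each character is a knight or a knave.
Eve is a knave.
Quinn is a knave.

Verification:
- Eve (knave) says "Quinn and I are different types" - this is FALSE (a lie) because Eve is a knave and Quinn is a knave.
- Quinn (knave) says "Eve tells the truth" - this is FALSE (a lie) because Eve is a knave.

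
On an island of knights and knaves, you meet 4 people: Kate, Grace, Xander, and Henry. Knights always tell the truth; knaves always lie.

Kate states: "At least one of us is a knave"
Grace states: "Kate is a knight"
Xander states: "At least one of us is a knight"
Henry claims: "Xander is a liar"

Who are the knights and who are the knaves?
Kate is a knight.
Grace is a knight.
Xander is a knight.
Henry is a knave.

Verification:
- Kate (knight) says "At least one of us is a knave" - this is TRUE because Henry is a knave.
- Grace (knight) says "Kate is a knight" - this is TRUE because Kate is a knight.
- Xander (knight) says "At least one of us is a knight" - this is TRUE because Kate, Grace, and Xander are knights.
- Henry (knave) says "Xander is a liar" - this is FALSE (a lie) because Xander is a knight.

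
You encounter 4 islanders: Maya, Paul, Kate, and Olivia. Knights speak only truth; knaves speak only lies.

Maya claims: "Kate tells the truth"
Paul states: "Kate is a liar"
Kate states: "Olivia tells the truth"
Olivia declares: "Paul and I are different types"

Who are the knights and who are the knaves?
Maya is a knight.
Paul is a knave.
Kate is a knight.
Olivia is a knight.

Verification:
- Maya (knight) says "Kate tells the truth" - this is TRUE because Kate is a knight.
- Paul (knave) says "Kate is a liar" - this is FALSE (a lie) because Kate is a knight.
- Kate (knight) says "Olivia tells the truth" - this is TRUE because Olivia is a knight.
- Olivia (knight) says "Paul and I are different types" - this is TRUE because Olivia is a knight and Paul is a knave.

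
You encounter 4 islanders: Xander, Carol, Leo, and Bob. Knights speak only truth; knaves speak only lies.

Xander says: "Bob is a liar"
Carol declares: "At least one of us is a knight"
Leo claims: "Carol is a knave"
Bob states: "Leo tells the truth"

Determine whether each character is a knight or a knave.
Xander is a knight.
Carol is a knight.
Leo is a knave.
Bob is a knave.

Verification:
- Xander (knight) says "Bob is a liar" - this is TRUE because Bob is a knave.
- Carol (knight) says "At least one of us is a knight" - this is TRUE because Xander and Carol are knights.
- Leo (knave) says "Carol is a knave" - this is FALSE (a lie) because Carol is a knight.
- Bob (knave) says "Leo tells the truth" - this is FALSE (a lie) because Leo is a knave.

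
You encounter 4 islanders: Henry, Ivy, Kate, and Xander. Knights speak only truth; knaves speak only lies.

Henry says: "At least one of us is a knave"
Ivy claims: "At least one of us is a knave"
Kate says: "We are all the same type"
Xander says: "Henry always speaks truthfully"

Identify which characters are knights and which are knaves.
Henry is a knight.
Ivy is a knight.
Kate is a knave.
Xander is a knight.

Verification:
- Henry (knight) says "At least one of us is a knave" - this is TRUE because Kate is a knave.
- Ivy (knight) says "At least one of us is a knave" - this is TRUE because Kate is a knave.
- Kate (knave) says "We are all the same type" - this is FALSE (a lie) because Henry, Ivy, and Xander are knights and Kate is a knave.
- Xander (knight) says "Henry always speaks truthfully" - this is TRUE because Henry is a knight.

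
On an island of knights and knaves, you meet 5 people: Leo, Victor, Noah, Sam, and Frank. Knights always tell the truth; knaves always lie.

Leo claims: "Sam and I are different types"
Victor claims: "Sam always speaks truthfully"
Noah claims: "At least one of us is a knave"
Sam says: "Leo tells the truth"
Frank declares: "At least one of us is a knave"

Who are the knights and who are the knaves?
Leo is a knave.
Victor is a knave.
Noah is a knight.
Sam is a knave.
Frank is a knight.

Verification:
- Leo (knave) says "Sam and I are different types" - this is FALSE (a lie) because Leo is a knave and Sam is a knave.
- Victor (knave) says "Sam always speaks truthfully" - this is FALSE (a lie) because Sam is a knave.
- Noah (knight) says "At least one of us is a knave" - this is TRUE because Leo, Victor, and Sam are knaves.
- Sam (knave) says "Leo tells the truth" - this is FALSE (a lie) because Leo is a knave.
- Frank (knight) says "At least one of us is a knave" - this is TRUE because Leo, Victor, and Sam are knaves.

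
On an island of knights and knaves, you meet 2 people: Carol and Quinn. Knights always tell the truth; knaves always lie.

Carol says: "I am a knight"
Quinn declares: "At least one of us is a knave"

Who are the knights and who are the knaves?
Carol is a knave.
Quinn is a knight.

Verification:
- Carol (knave) says "I am a knight" - this is FALSE (a lie) because Carol is a knave.
- Quinn (knight) says "At least one of us is a knave" - this is TRUE because Carol is a knave.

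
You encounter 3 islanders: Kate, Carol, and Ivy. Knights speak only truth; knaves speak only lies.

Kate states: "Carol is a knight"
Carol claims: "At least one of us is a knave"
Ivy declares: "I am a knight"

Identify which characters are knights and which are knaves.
Kate is a knight.
Carol is a knight.
Ivy is a knave.

Verification:
- Kate (knight) says "Carol is a knight" - this is TRUE because Carol is a knight.
- Carol (knight) says "At least one of us is a knave" - this is TRUE because Ivy is a knave.
- Ivy (knave) says "I am a knight" - this is FALSE (a lie) because Ivy is a knave.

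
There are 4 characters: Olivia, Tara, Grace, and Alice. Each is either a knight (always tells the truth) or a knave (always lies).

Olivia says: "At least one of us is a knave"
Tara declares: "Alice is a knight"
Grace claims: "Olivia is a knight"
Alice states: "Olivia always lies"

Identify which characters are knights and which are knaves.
Olivia is a knight.
Tara is a knave.
Grace is a knight.
Alice is a knave.

Verification:
- Olivia (knight) says "At least one of us is a knave" - this is TRUE because Tara and Alice are knaves.
- Tara (knave) says "Alice is a knight" - this is FALSE (a lie) because Alice is a knave.
- Grace (knight) says "Olivia is a knight" - this is TRUE because Olivia is a knight.
- Alice (knave) says "Olivia always lies" - this is FALSE (a lie) because Olivia is a knight.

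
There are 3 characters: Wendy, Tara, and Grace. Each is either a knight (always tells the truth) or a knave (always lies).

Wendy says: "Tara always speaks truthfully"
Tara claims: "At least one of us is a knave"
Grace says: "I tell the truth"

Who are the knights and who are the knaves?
Wendy is a knight.
Tara is a knight.
Grace is a knave.

Verification:
- Wendy (knight) says "Tara always speaks truthfully" - this is TRUE because Tara is a knight.
- Tara (knight) says "At least one of us is a knave" - this is TRUE because Grace is a knave.
- Grace (knave) says "I tell the truth" - this is FALSE (a lie) because Grace is a knave.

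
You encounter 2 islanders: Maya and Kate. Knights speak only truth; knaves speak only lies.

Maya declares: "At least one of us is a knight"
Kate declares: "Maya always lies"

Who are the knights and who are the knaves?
Maya is a knight.
Kate is a knave.

Verification:
- Maya (knight) says "At least one of us is a knight" - this is TRUE because Maya is a knight.
- Kate (knave) says "Maya always lies" - this is FALSE (a lie) because Maya is a knight.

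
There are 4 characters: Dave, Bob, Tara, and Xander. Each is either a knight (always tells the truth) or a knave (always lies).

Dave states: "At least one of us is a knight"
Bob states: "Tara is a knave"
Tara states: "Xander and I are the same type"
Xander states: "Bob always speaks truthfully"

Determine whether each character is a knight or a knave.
Dave is a knight.
Bob is a knight.
Tara is a knave.
Xander is a knight.

Verification:
- Dave (knight) says "At least one of us is a knight" - this is TRUE because Dave, Bob, and Xander are knights.
- Bob (knight) says "Tara is a knave" - this is TRUE because Tara is a knave.
- Tara (knave) says "Xander and I are the same type" - this is FALSE (a lie) because Tara is a knave and Xander is a knight.
- Xander (knight) says "Bob always speaks truthfully" - this is TRUE because Bob is a knight.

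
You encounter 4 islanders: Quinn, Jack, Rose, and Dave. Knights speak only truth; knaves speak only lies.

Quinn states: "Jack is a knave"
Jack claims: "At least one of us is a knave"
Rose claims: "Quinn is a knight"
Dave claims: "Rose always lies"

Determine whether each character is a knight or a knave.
Quinn is a knave.
Jack is a knight.
Rose is a knave.
Dave is a knight.

Verification:
- Quinn (knave) says "Jack is a knave" - this is FALSE (a lie) because Jack is a knight.
- Jack (knight) says "At least one of us is a knave" - this is TRUE because Quinn and Rose are knaves.
- Rose (knave) says "Quinn is a knight" - this is FALSE (a lie) because Quinn is a knave.
- Dave (knight) says "Rose always lies" - this is TRUE because Rose is a knave.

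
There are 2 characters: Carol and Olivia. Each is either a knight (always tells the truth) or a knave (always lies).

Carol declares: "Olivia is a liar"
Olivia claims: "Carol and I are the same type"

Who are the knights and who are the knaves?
Carol is a knight.
Olivia is a knave.

Verification:
- Carol (knight) says "Olivia is a liar" - this is TRUE because Olivia is a knave.
- Olivia (knave) says "Carol and I are the same type" - this is FALSE (a lie) because Olivia is a knave and Carol is a knight.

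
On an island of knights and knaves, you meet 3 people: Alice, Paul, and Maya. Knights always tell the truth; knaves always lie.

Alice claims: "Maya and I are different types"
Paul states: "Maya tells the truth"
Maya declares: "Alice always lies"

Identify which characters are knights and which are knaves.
Alice is a knight.
Paul is a knave.
Maya is a knave.

Verification:
- Alice (knight) says "Maya and I are different types" - this is TRUE because Alice is a knight and Maya is a knave.
- Paul (knave) says "Maya tells the truth" - this is FALSE (a lie) because Maya is a knave.
- Maya (knave) says "Alice always lies" - this is FALSE (a lie) because Alice is a knight.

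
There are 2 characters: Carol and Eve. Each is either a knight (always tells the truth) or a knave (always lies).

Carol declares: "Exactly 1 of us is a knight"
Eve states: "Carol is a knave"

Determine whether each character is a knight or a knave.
Carol is a knight.
Eve is a knave.

Verification:
- Carol (knight) says "Exactly 1 of us is a knight" - this is TRUE because there are 1 knights.
- Eve (knave) says "Carol is a knave" - this is FALSE (a lie) because Carol is a knight.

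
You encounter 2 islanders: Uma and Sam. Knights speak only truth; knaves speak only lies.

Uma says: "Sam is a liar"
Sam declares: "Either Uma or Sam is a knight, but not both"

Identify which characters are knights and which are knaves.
Uma is a knave.
Sam is a knight.

Verification:
- Uma (knave) says "Sam is a liar" - this is FALSE (a lie) because Sam is a knight.
- Sam (knight) says "Either Uma or Sam is a knight, but not both" - this is TRUE because Uma is a knave and Sam is a knight.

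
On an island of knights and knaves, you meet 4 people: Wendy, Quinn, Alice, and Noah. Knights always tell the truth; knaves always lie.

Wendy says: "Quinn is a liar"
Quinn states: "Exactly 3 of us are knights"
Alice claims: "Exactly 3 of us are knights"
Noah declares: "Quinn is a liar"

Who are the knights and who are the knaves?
Wendy is a knight.
Quinn is a knave.
Alice is a knave.
Noah is a knight.

Verification:
- Wendy (knight) says "Quinn is a liar" - this is TRUE because Quinn is a knave.
- Quinn (knave) says "Exactly 3 of us are knights" - this is FALSE (a lie) because there are 2 knights.
- Alice (knave) says "Exactly 3 of us are knights" - this is FALSE (a lie) because there are 2 knights.
- Noah (knight) says "Quinn is a liar" - this is TRUE because Quinn is a knave.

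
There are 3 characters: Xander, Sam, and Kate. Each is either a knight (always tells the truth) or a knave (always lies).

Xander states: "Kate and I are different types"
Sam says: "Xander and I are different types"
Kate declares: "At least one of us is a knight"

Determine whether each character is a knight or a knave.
Xander is a knave.
Sam is a knave.
Kate is a knave.

Verification:
- Xander (knave) says "Kate and I are different types" - this is FALSE (a lie) because Xander is a knave and Kate is a knave.
- Sam (knave) says "Xander and I are different types" - this is FALSE (a lie) because Sam is a knave and Xander is a knave.
- Kate (knave) says "At least one of us is a knight" - this is FALSE (a lie) because no one is a knight.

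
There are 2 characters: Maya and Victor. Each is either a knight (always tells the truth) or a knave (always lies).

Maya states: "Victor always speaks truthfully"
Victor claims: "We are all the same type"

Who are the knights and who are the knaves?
Maya is a knight.
Victor is a knight.

Verification:
- Maya (knight) says "Victor always speaks truthfully" - this is TRUE because Victor is a knight.
- Victor (knight) says "We are all the same type" - this is TRUE because Maya and Victor are knights.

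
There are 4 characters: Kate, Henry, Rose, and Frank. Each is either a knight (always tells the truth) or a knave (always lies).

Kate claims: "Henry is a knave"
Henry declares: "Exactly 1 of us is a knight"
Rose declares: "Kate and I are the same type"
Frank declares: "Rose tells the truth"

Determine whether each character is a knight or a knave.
Kate is a knight.
Henry is a knave.
Rose is a knight.
Frank is a knight.

Verification:
- Kate (knight) says "Henry is a knave" - this is TRUE because Henry is a knave.
- Henry (knave) says "Exactly 1 of us is a knight" - this is FALSE (a lie) because there are 3 knights.
- Rose (knight) says "Kate and I are the same type" - this is TRUE because Rose is a knight and Kate is a knight.
- Frank (knight) says "Rose tells the truth" - this is TRUE because Rose is a knight.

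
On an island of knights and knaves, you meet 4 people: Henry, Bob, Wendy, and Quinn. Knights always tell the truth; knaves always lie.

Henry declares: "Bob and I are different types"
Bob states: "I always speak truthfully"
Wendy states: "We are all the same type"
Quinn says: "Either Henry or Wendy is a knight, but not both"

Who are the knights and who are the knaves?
Henry is a knight.
Bob is a knave.
Wendy is a knave.
Quinn is a knight.

Verification:
- Henry (knight) says "Bob and I are different types" - this is TRUE because Henry is a knight and Bob is a knave.
- Bob (knave) says "I always speak truthfully" - this is FALSE (a lie) because Bob is a knave.
- Wendy (knave) says "We are all the same type" - this is FALSE (a lie) because Henry and Quinn are knights and Bob and Wendy are knaves.
- Quinn (knight) says "Either Henry or Wendy is a knight, but not both" - this is TRUE because Henry is a knight and Wendy is a knave.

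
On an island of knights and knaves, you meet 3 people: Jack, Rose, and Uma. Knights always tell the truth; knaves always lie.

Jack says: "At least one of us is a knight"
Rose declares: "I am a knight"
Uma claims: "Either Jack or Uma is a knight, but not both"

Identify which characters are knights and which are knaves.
Jack is a knave.
Rose is a knave.
Uma is a knave.

Verification:
- Jack (knave) says "At least one of us is a knight" - this is FALSE (a lie) because no one is a knight.
- Rose (knave) says "I am a knight" - this is FALSE (a lie) because Rose is a knave.
- Uma (knave) says "Either Jack or Uma is a knight, but not both" - this is FALSE (a lie) because Jack is a knave and Uma is a knave.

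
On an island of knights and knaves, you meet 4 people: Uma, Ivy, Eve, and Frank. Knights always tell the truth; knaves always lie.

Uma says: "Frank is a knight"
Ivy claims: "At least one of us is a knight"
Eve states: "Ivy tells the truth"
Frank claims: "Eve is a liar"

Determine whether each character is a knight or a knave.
Uma is a knave.
Ivy is a knight.
Eve is a knight.
Frank is a knave.

Verification:
- Uma (knave) says "Frank is a knight" - this is FALSE (a lie) because Frank is a knave.
- Ivy (knight) says "At least one of us is a knight" - this is TRUE because Ivy and Eve are knights.
- Eve (knight) says "Ivy tells the truth" - this is TRUE because Ivy is a knight.
- Frank (knave) says "Eve is a liar" - this is FALSE (a lie) because Eve is a knight.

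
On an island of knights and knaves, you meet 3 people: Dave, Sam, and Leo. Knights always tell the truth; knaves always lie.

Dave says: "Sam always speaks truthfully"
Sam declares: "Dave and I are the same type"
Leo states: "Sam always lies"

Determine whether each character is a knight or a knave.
Dave is a knight.
Sam is a knight.
Leo is a knave.

Verification:
- Dave (knight) says "Sam always speaks truthfully" - this is TRUE because Sam is a knight.
- Sam (knight) says "Dave and I are the same type" - this is TRUE because Sam is a knight and Dave is a knight.
- Leo (knave) says "Sam always lies" - this is FALSE (a lie) because Sam is a knight.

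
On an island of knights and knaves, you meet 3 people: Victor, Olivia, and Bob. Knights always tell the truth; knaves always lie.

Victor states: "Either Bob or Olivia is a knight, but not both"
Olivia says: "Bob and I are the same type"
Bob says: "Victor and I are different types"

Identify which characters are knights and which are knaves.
Victor is a knave.
Olivia is a knight.
Bob is a knight.

Verification:
- Victor (knave) says "Either Bob or Olivia is a knight, but not both" - this is FALSE (a lie) because Bob is a knight and Olivia is a knight.
- Olivia (knight) says "Bob and I are the same type" - this is TRUE because Olivia is a knight and Bob is a knight.
- Bob (knight) says "Victor and I are different types" - this is TRUE because Bob is a knight and Victor is a knave.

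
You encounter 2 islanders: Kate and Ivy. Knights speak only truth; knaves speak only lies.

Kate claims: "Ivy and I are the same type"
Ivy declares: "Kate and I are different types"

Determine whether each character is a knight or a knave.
Kate is a knave.
Ivy is a knight.

Verification:
- Kate (knave) says "Ivy and I are the same type" - this is FALSE (a lie) because Kate is a knave and Ivy is a knight.
- Ivy (knight) says "Kate and I are different types" - this is TRUE because Ivy is a knight and Kate is a knave.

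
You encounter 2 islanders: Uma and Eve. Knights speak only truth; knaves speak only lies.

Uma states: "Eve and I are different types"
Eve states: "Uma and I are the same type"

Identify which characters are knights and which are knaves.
Uma is a knight.
Eve is a knave.

Verification:
- Uma (knight) says "Eve and I are different types" - this is TRUE because Uma is a knight and Eve is a knave.
- Eve (knave) says "Uma and I are the same type" - this is FALSE (a lie) because Eve is a knave and Uma is a knight.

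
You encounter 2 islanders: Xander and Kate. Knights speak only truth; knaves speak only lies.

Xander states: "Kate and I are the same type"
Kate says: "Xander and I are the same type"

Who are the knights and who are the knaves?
Xander is a knight.
Kate is a knight.

Verification:
- Xander (knight) says "Kate and I are the same type" - this is TRUE because Xander is a knight and Kate is a knight.
- Kate (knight) says "Xander and I are the same type" - this is TRUE because Kate is a knight and Xander is a knight.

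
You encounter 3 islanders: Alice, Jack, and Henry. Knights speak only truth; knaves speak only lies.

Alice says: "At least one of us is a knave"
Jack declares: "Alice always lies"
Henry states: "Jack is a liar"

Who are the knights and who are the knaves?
Alice is a knight.
Jack is a knave.
Henry is a knight.

Verification:
- Alice (knight) says "At least one of us is a knave" - this is TRUE because Jack is a knave.
- Jack (knave) says "Alice always lies" - this is FALSE (a lie) because Alice is a knight.
- Henry (knight) says "Jack is a liar" - this is TRUE because Jack is a knave.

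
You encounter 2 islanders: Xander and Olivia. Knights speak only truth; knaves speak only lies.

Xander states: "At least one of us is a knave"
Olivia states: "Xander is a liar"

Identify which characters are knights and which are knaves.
Xander is a knight.
Olivia is a knave.

Verification:
- Xander (knight) says "At least one of us is a knave" - this is TRUE because Olivia is a knave.
- Olivia (knave) says "Xander is a liar" - this is FALSE (a lie) because Xander is a knight.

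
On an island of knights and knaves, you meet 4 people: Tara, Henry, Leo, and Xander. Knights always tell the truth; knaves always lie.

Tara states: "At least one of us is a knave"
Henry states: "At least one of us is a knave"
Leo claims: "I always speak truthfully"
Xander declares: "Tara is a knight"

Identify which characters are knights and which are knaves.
Tara is a knight.
Henry is a knight.
Leo is a knave.
Xander is a knight.

Verification:
- Tara (knight) says "At least one of us is a knave" - this is TRUE because Leo is a knave.
- Henry (knight) says "At least one of us is a knave" - this is TRUE because Leo is a knave.
- Leo (knave) says "I always speak truthfully" - this is FALSE (a lie) because Leo is a knave.
- Xander (knight) says "Tara is a knight" - this is TRUE because Tara is a knight.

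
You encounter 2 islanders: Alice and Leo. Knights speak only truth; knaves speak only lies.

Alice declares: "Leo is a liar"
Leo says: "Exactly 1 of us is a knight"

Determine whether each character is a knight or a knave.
Alice is a knave.
Leo is a knight.

Verification:
- Alice (knave) says "Leo is a liar" - this is FALSE (a lie) because Leo is a knight.
- Leo (knight) says "Exactly 1 of us is a knight" - this is TRUE because there are 1 knights.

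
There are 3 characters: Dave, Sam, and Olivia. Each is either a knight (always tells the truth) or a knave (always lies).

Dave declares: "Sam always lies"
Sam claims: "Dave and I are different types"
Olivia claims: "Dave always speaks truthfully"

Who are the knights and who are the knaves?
Dave is a knave.
Sam is a knight.
Olivia is a knave.

Verification:
- Dave (knave) says "Sam always lies" - this is FALSE (a lie) because Sam is a knight.
- Sam (knight) says "Dave and I are different types" - this is TRUE because Sam is a knight and Dave is a knave.
- Olivia (knave) says "Dave always speaks truthfully" - this is FALSE (a lie) because Dave is a knave.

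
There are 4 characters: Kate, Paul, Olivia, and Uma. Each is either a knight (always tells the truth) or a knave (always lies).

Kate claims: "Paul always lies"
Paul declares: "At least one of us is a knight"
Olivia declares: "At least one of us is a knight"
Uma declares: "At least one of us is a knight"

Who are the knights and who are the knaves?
Kate is a knave.
Paul is a knight.
Olivia is a knight.
Uma is a knight.

Verification:
- Kate (knave) says "Paul always lies" - this is FALSE (a lie) because Paul is a knight.
- Paul (knight) says "At least one of us is a knight" - this is TRUE because Paul, Olivia, and Uma are knights.
- Olivia (knight) says "At least one of us is a knight" - this is TRUE because Paul, Olivia, and Uma are knights.
- Uma (knight) says "At least one of us is a knight" - this is TRUE because Paul, Olivia, and Uma are knights.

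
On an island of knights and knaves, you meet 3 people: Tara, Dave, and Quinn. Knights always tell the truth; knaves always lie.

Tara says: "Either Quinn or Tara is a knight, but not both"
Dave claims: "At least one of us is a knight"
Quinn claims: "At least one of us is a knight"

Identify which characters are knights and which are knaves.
Tara is a knave.
Dave is a knave.
Quinn is a knave.

Verification:
- Tara (knave) says "Either Quinn or Tara is a knight, but not both" - this is FALSE (a lie) because Quinn is a knave and Tara is a knave.
- Dave (knave) says "At least one of us is a knight" - this is FALSE (a lie) because no one is a knight.
- Quinn (knave) says "At least one of us is a knight" - this is FALSE (a lie) because no one is a knight.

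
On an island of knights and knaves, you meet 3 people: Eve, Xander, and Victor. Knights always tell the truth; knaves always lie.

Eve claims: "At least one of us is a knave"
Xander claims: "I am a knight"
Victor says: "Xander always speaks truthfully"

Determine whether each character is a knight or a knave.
Eve is a knight.
Xander is a knave.
Victor is a knave.

Verification:
- Eve (knight) says "At least one of us is a knave" - this is TRUE because Xander and Victor are knaves.
- Xander (knave) says "I am a knight" - this is FALSE (a lie) because Xander is a knave.
- Victor (knave) says "Xander always speaks truthfully" - this is FALSE (a lie) because Xander is a knave.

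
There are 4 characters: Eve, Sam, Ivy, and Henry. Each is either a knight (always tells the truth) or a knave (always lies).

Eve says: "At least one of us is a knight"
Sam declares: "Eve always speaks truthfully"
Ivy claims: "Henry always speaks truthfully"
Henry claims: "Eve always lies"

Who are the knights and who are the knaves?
Eve is a knight.
Sam is a knight.
Ivy is a knave.
Henry is a knave.

Verification:
- Eve (knight) says "At least one of us is a knight" - this is TRUE because Eve and Sam are knights.
- Sam (knight) says "Eve always speaks truthfully" - this is TRUE because Eve is a knight.
- Ivy (knave) says "Henry always speaks truthfully" - this is FALSE (a lie) because Henry is a knave.
- Henry (knave) says "Eve always lies" - this is FALSE (a lie) because Eve is a knight.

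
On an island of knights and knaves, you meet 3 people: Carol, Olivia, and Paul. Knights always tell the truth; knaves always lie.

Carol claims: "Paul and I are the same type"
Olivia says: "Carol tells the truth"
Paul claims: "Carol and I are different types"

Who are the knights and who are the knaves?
Carol is a knave.
Olivia is a knave.
Paul is a knight.

Verification:
- Carol (knave) says "Paul and I are the same type" - this is FALSE (a lie) because Carol is a knave and Paul is a knight.
- Olivia (knave) says "Carol tells the truth" - this is FALSE (a lie) because Carol is a knave.
- Paul (knight) says "Carol and I are different types" - this is TRUE because Paul is a knight and Carol is a knave.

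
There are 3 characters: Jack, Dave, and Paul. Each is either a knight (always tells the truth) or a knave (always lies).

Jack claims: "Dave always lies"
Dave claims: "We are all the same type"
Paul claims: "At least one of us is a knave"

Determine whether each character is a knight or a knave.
Jack is a knight.
Dave is a knave.
Paul is a knight.

Verification:
- Jack (knight) says "Dave always lies" - this is TRUE because Dave is a knave.
- Dave (knave) says "We are all the same type" - this is FALSE (a lie) because Jack and Paul are knights and Dave is a knave.
- Paul (knight) says "At least one of us is a knave" - this is TRUE because Dave is a knave.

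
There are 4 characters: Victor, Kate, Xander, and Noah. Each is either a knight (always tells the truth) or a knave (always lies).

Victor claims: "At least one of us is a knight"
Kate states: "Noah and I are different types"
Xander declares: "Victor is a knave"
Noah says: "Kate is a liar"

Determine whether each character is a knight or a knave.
Victor is a knight.
Kate is a knight.
Xander is a knave.
Noah is a knave.

Verification:
- Victor (knight) says "At least one of us is a knight" - this is TRUE because Victor and Kate are knights.
- Kate (knight) says "Noah and I are different types" - this is TRUE because Kate is a knight and Noah is a knave.
- Xander (knave) says "Victor is a knave" - this is FALSE (a lie) because Victor is a knight.
- Noah (knave) says "Kate is a liar" - this is FALSE (a lie) because Kate is a knight.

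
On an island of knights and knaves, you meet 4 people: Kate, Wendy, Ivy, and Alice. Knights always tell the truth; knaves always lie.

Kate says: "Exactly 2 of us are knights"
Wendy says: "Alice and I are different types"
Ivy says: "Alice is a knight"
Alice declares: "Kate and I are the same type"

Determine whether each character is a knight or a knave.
Kate is a knight.
Wendy is a knight.
Ivy is a knave.
Alice is a knave.

Verification:
- Kate (knight) says "Exactly 2 of us are knights" - this is TRUE because there are 2 knights.
- Wendy (knight) says "Alice and I are different types" - this is TRUE because Wendy is a knight and Alice is a knave.
- Ivy (knave) says "Alice is a knight" - this is FALSE (a lie) because Alice is a knave.
- Alice (knave) says "Kate and I are the same type" - this is FALSE (a lie) because Alice is a knave and Kate is a knight.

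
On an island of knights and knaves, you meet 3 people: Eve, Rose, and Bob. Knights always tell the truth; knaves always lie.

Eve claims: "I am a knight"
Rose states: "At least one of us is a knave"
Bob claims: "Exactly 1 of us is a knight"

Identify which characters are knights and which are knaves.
Eve is a knight.
Rose is a knight.
Bob is a knave.

Verification:
- Eve (knight) says "I am a knight" - this is TRUE because Eve is a knight.
- Rose (knight) says "At least one of us is a knave" - this is TRUE because Bob is a knave.
- Bob (knave) says "Exactly 1 of us is a knight" - this is FALSE (a lie) because there are 2 knights.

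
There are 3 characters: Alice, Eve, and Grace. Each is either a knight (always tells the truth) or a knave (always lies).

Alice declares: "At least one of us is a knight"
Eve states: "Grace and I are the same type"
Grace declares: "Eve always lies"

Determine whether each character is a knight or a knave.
Alice is a knight.
Eve is a knave.
Grace is a knight.

Verification:
- Alice (knight) says "At least one of us is a knight" - this is TRUE because Alice and Grace are knights.
- Eve (knave) says "Grace and I are the same type" - this is FALSE (a lie) because Eve is a knave and Grace is a knight.
- Grace (knight) says "Eve always lies" - this is TRUE because Eve is a knave.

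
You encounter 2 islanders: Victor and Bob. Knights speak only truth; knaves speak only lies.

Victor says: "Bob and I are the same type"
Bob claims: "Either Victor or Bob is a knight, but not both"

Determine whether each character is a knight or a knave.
Victor is a knave.
Bob is a knight.

Verification:
- Victor (knave) says "Bob and I are the same type" - this is FALSE (a lie) because Victor is a knave and Bob is a knight.
- Bob (knight) says "Either Victor or Bob is a knight, but not both" - this is TRUE because Victor is a knave and Bob is a knight.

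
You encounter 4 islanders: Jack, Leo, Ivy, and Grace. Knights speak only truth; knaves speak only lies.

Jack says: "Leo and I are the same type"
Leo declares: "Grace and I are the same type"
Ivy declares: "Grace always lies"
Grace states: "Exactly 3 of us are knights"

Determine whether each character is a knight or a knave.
Jack is a knight.
Leo is a knight.
Ivy is a knave.
Grace is a knight.

Verification:
- Jack (knight) says "Leo and I are the same type" - this is TRUE because Jack is a knight and Leo is a knight.
- Leo (knight) says "Grace and I are the same type" - this is TRUE because Leo is a knight and Grace is a knight.
- Ivy (knave) says "Grace always lies" - this is FALSE (a lie) because Grace is a knight.
- Grace (knight) says "Exactly 3 of us are knights" - this is TRUE because there are 3 knights.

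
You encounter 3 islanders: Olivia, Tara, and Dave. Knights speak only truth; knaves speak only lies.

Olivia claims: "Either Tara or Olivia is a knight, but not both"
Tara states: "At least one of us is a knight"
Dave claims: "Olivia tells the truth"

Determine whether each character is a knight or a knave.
Olivia is a knave.
Tara is a knave.
Dave is a knave.

Verification:
- Olivia (knave) says "Either Tara or Olivia is a knight, but not both" - this is FALSE (a lie) because Tara is a knave and Olivia is a knave.
- Tara (knave) says "At least one of us is a knight" - this is FALSE (a lie) because no one is a knight.
- Dave (knave) says "Olivia tells the truth" - this is FALSE (a lie) because Olivia is a knave.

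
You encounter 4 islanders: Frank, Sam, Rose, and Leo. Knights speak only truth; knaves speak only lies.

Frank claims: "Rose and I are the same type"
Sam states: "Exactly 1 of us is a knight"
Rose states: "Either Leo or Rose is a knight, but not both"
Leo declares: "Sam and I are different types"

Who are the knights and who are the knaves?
Frank is a knight.
Sam is a knave.
Rose is a knight.
Leo is a knave.

Verification:
- Frank (knight) says "Rose and I are the same type" - this is TRUE because Frank is a knight and Rose is a knight.
- Sam (knave) says "Exactly 1 of us is a knight" - this is FALSE (a lie) because there are 2 knights.
- Rose (knight) says "Either Leo or Rose is a knight, but not both" - this is TRUE because Leo is a knave and Rose is a knight.
- Leo (knave) says "Sam and I are different types" - this is FALSE (a lie) because Leo is a knave and Sam is a knave.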